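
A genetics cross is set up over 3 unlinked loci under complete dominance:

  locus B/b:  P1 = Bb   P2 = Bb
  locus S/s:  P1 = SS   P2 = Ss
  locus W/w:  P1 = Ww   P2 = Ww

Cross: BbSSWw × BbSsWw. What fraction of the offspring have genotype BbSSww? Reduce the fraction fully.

BbSSWw gametes: BSW×2, BSw×2, bSW×2, bSw×2
BbSsWw gametes: BSW×1, BSw×1, BsW×1, Bsw×1, bSW×1, bSw×1, bsW×1, bsw×1
BbSSWw×BbSsWw grid (8·8=64): BBSSWW=2 BBSSWw=4 BBSSww=2 BBSsWW=2 BBSsWw=4 BBSsww=2 BbSSWW=4 BbSSWw=8 BbSSww=4 BbSsWW=4 BbSsWw=8 BbSsww=4 bbSSWW=2 bbSSWw=4 bbSSww=2 bbSsWW=2 bbSsWw=4 bbSsww=2
BbSSww hits 4/64; gcd=4; 4÷4/64÷4 = 1/16

P(BbSSww) = 1/16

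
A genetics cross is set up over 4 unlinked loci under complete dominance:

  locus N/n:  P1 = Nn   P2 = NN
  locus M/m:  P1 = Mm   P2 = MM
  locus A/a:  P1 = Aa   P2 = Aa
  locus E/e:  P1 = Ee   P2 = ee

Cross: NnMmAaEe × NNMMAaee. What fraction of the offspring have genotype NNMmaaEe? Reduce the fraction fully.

P(NNMmaaEe) = 1/32

NnMmAaEe gametes: NMAE×1, NMAe×1, NMaE×1, NMae×1, NmAE×1, NmAe×1, NmaE×1, Nmae×1, nMAE×1, nMAe×1, nMaE×1, nMae×1, nmAE×1, nmAe×1, nmaE×1, nmae×1
NNMMAaee gametes: NMAe×8, NMae×8
NnMmAaEe×NNMMAaee grid (16·16=256): NNMMAAEe=8 NNMMAAee=8 NNMMAaEe=16 NNMMAaee=16 NNMMaaEe=8 NNMMaaee=8 NNMmAAEe=8 NNMmAAee=8 NNMmAaEe=16 NNMmAaee=16 NNMmaaEe=8 NNMmaaee=8 NnMMAAEe=8 NnMMAAee=8 NnMMAaEe=16 NnMMAaee=16 NnMMaaEe=8 NnMMaaee=8 NnMmAAEe=8 NnMmAAee=8 NnMmAaEe=16 NnMmAaee=16 NnMmaaEe=8 NnMmaaee=8
NNMmaaEe hits 8/256; gcd=8; 8÷8/256÷8 = 1/32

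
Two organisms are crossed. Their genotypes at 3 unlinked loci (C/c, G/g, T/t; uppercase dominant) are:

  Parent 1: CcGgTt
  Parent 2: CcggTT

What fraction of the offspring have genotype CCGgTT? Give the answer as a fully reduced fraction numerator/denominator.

CcGgTt gametes: CGT×1, CGt×1, CgT×1, Cgt×1, cGT×1, cGt×1, cgT×1, cgt×1
CcggTT gametes: CgT×4, cgT×4
CcGgTt×CcggTT grid (8·8=64): CCGgTT=4 CCGgTt=4 CCggTT=4 CCggTt=4 CcGgTT=8 CcGgTt=8 CcggTT=8 CcggTt=8 ccGgTT=4 ccGgTt=4 ccggTT=4 ccggTt=4
CCGgTT hits 4/64; gcd=4; 4÷4/64÷4 = 1/16

P(CCGgTT) = 1/16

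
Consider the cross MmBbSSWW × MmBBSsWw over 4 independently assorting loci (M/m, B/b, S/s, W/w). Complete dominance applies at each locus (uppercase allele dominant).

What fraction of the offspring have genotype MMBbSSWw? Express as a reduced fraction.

P(MMBbSSWw) = 1/32

MmBbSSWW gametes: MBSW×4, MbSW×4, mBSW×4, mbSW×4
MmBBSsWw gametes: MBSW×2, MBSw×2, MBsW×2, MBsw×2, mBSW×2, mBSw×2, mBsW×2, mBsw×2
MmBbSSWW×MmBBSsWw grid (16·16=256): MMBBSSWW=8 MMBBSSWw=8 MMBBSsWW=8 MMBBSsWw=8 MMBbSSWW=8 MMBbSSWw=8 MMBbSsWW=8 MMBbSsWw=8 MmBBSSWW=16 MmBBSSWw=16 MmBBSsWW=16 MmBBSsWw=16 MmBbSSWW=16 MmBbSSWw=16 MmBbSsWW=16 MmBbSsWw=16 mmBBSSWW=8 mmBBSSWw=8 mmBBSsWW=8 mmBBSsWw=8 mmBbSSWW=8 mmBbSSWw=8 mmBbSsWW=8 mmBbSsWw=8
MMBbSSWw hits 8/256; gcd=8; 8÷8/256÷8 = 1/32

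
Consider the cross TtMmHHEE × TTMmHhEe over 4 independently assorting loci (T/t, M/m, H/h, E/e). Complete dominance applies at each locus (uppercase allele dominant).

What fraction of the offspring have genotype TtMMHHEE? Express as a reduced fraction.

P(TtMMHHEE) = 1/32

TtMmHHEE gametes: TMHE×4, TmHE×4, tMHE×4, tmHE×4
TTMmHhEe gametes: TMHE×2, TMHe×2, TMhE×2, TMhe×2, TmHE×2, TmHe×2, TmhE×2, Tmhe×2
TtMmHHEE×TTMmHhEe grid (16·16=256): TTMMHHEE=8 TTMMHHEe=8 TTMMHhEE=8 TTMMHhEe=8 TTMmHHEE=16 TTMmHHEe=16 TTMmHhEE=16 TTMmHhEe=16 TTmmHHEE=8 TTmmHHEe=8 TTmmHhEE=8 TTmmHhEe=8 TtMMHHEE=8 TtMMHHEe=8 TtMMHhEE=8 TtMMHhEe=8 TtMmHHEE=16 TtMmHHEe=16 TtMmHhEE=16 TtMmHhEe=16 TtmmHHEE=8 TtmmHHEe=8 TtmmHhEE=8 TtmmHhEe=8
TtMMHHEE hits 8/256; gcd=8; 8÷8/256÷8 = 1/32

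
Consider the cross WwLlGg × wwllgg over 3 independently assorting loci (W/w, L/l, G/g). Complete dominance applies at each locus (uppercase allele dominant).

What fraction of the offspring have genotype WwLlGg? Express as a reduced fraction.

WwLlGg gametes: WLG×1, WLg×1, WlG×1, Wlg×1, wLG×1, wLg×1, wlG×1, wlg×1
wwllgg gametes: wlg×8
WwLlGg×wwllgg grid (8·8=64): WwLlGg=8 WwLlgg=8 WwllGg=8 Wwllgg=8 wwLlGg=8 wwLlgg=8 wwllGg=8 wwllgg=8
WwLlGg hits 8/64; gcd=8; 8÷8/64÷8 = 1/8

P(WwLlGg) = 1/8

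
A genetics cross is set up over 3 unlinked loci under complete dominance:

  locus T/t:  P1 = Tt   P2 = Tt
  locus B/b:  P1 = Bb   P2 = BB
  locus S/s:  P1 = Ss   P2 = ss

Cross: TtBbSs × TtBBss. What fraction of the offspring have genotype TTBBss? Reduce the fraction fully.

P(TTBBss) = 1/16

TtBbSs gametes: TBS×1, TBs×1, TbS×1, Tbs×1, tBS×1, tBs×1, tbS×1, tbs×1
TtBBss gametes: TBs×4, tBs×4
TtBbSs×TtBBss grid (8·8=64): TTBBSs=4 TTBBss=4 TTBbSs=4 TTBbss=4 TtBBSs=8 TtBBss=8 TtBbSs=8 TtBbss=8 ttBBSs=4 ttBBss=4 ttBbSs=4 ttBbss=4
TTBBss hits 4/64; gcd=4; 4÷4/64÷4 = 1/16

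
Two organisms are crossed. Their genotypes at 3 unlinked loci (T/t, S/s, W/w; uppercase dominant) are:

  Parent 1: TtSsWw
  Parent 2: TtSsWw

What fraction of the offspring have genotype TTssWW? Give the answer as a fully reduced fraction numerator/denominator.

P(TTssWW) = 1/64

TtSsWw gametes: TSW×1, TSw×1, TsW×1, Tsw×1, tSW×1, tSw×1, tsW×1, tsw×1
TtSsWw gametes: TSW×1, TSw×1, TsW×1, Tsw×1, tSW×1, tSw×1, tsW×1, tsw×1
TtSsWw×TtSsWw grid (8·8=64): TTSSWW=1 TTSSWw=2 TTSSww=1 TTSsWW=2 TTSsWw=4 TTSsww=2 TTssWW=1 TTssWw=2 TTssww=1 TtSSWW=2 TtSSWw=4 TtSSww=2 TtSsWW=4 TtSsWw=8 TtSsww=4 TtssWW=2 TtssWw=4 Ttssww=2 ttSSWW=1 ttSSWw=2 ttSSww=1 ttSsWW=2 ttSsWw=4 ttSsww=2 ttssWW=1 ttssWw=2 ttssww=1
TTssWW hits 1/64; gcd=1; 1÷1/64÷1 = 1/64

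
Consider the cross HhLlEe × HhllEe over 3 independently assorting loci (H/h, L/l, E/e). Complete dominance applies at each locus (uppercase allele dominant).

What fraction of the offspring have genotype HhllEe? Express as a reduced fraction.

HhLlEe gametes: HLE×1, HLe×1, HlE×1, Hle×1, hLE×1, hLe×1, hlE×1, hle×1
HhllEe gametes: HlE×2, Hle×2, hlE×2, hle×2
HhLlEe×HhllEe grid (8·8=64): HHLlEE=2 HHLlEe=4 HHLlee=2 HHllEE=2 HHllEe=4 HHllee=2 HhLlEE=4 HhLlEe=8 HhLlee=4 HhllEE=4 HhllEe=8 Hhllee=4 hhLlEE=2 hhLlEe=4 hhLlee=2 hhllEE=2 hhllEe=4 hhllee=2
HhllEe hits 8/64; gcd=8; 8÷8/64÷8 = 1/8

P(HhllEe) = 1/8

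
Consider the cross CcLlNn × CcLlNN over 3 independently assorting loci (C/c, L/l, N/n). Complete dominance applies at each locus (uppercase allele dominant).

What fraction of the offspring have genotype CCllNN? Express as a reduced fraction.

P(CCllNN) = 1/32

CcLlNn gametes: CLN×1, CLn×1, ClN×1, Cln×1, cLN×1, cLn×1, clN×1, cln×1
CcLlNN gametes: CLN×2, ClN×2, cLN×2, clN×2
CcLlNn×CcLlNN grid (8·8=64): CCLLNN=2 CCLLNn=2 CCLlNN=4 CCLlNn=4 CCllNN=2 CCllNn=2 CcLLNN=4 CcLLNn=4 CcLlNN=8 CcLlNn=8 CcllNN=4 CcllNn=4 ccLLNN=2 ccLLNn=2 ccLlNN=4 ccLlNn=4 ccllNN=2 ccllNn=2
CCllNN hits 2/64; gcd=2; 2÷2/64÷2 = 1/32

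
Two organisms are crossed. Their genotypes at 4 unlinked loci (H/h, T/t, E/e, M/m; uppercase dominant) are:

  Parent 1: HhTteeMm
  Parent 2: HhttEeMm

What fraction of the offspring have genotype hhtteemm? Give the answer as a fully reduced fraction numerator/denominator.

P(hhtteemm) = 1/64

HhTteeMm gametes: HTeM×2, HTem×2, HteM×2, Htem×2, hTeM×2, hTem×2, hteM×2, htem×2
HhttEeMm gametes: HtEM×2, HtEm×2, HteM×2, Htem×2, htEM×2, htEm×2, hteM×2, htem×2
HhTteeMm×HhttEeMm grid (16·16=256): HHTtEeMM=4 HHTtEeMm=8 HHTtEemm=4 HHTteeMM=4 HHTteeMm=8 HHTteemm=4 HHttEeMM=4 HHttEeMm=8 HHttEemm=4 HHtteeMM=4 HHtteeMm=8 HHtteemm=4 HhTtEeMM=8 HhTtEeMm=16 HhTtEemm=8 HhTteeMM=8 HhTteeMm=16 HhTteemm=8 HhttEeMM=8 HhttEeMm=16 HhttEemm=8 HhtteeMM=8 HhtteeMm=16 Hhtteemm=8 hhTtEeMM=4 hhTtEeMm=8 hhTtEemm=4 hhTteeMM=4 hhTteeMm=8 hhTteemm=4 hhttEeMM=4 hhttEeMm=8 hhttEemm=4 hhtteeMM=4 hhtteeMm=8 hhtteemm=4
hhtteemm hits 4/256; gcd=4; 4÷4/256÷4 = 1/64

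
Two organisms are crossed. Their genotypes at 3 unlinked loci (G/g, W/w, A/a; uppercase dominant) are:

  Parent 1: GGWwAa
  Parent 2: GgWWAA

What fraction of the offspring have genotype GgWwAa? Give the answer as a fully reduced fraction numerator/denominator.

GGWwAa gametes: GWA×2, GWa×2, GwA×2, Gwa×2
GgWWAA gametes: GWA×4, gWA×4
GGWwAa×GgWWAA grid (8·8=64): GGWWAA=8 GGWWAa=8 GGWwAA=8 GGWwAa=8 GgWWAA=8 GgWWAa=8 GgWwAA=8 GgWwAa=8
GgWwAa hits 8/64; gcd=8; 8÷8/64÷8 = 1/8

P(GgWwAa) = 1/8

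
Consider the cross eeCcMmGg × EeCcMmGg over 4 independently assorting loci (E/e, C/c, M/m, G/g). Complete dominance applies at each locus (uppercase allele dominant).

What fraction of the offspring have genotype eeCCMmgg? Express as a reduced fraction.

P(eeCCMmgg) = 1/64

eeCcMmGg gametes: eCMG×2, eCMg×2, eCmG×2, eCmg×2, ecMG×2, ecMg×2, ecmG×2, ecmg×2
EeCcMmGg gametes: ECMG×1, ECMg×1, ECmG×1, ECmg×1, EcMG×1, EcMg×1, EcmG×1, Ecmg×1, eCMG×1, eCMg×1, eCmG×1, eCmg×1, ecMG×1, ecMg×1, ecmG×1, ecmg×1
eeCcMmGg×EeCcMmGg grid (16·16=256): EeCCMMGG=2 EeCCMMGg=4 EeCCMMgg=2 EeCCMmGG=4 EeCCMmGg=8 EeCCMmgg=4 EeCCmmGG=2 EeCCmmGg=4 EeCCmmgg=2 EeCcMMGG=4 EeCcMMGg=8 EeCcMMgg=4 EeCcMmGG=8 EeCcMmGg=16 EeCcMmgg=8 EeCcmmGG=4 EeCcmmGg=8 EeCcmmgg=4 EeccMMGG=2 EeccMMGg=4 EeccMMgg=2 EeccMmGG=4 EeccMmGg=8 EeccMmgg=4 EeccmmGG=2 EeccmmGg=4 Eeccmmgg=2 eeCCMMGG=2 eeCCMMGg=4 eeCCMMgg=2 eeCCMmGG=4 eeCCMmGg=8 eeCCMmgg=4 eeCCmmGG=2 eeCCmmGg=4 eeCCmmgg=2 eeCcMMGG=4 eeCcMMGg=8 eeCcMMgg=4 eeCcMmGG=8 eeCcMmGg=16 eeCcMmgg=8 eeCcmmGG=4 eeCcmmGg=8 eeCcmmgg=4 eeccMMGG=2 eeccMMGg=4 eeccMMgg=2 eeccMmGG=4 eeccMmGg=8 eeccMmgg=4 eeccmmGG=2 eeccmmGg=4 eeccmmgg=2
eeCCMmgg hits 4/256; gcd=4; 4÷4/256÷4 = 1/64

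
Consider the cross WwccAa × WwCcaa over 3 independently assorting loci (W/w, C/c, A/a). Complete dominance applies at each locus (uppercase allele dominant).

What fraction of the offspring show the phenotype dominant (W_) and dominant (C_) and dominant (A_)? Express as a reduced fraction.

P(W_ C_ A_) = 3/16

WwccAa gametes: WcA×2, Wca×2, wcA×2, wca×2
WwCcaa gametes: WCa×2, Wca×2, wCa×2, wca×2
WwccAa×WwCcaa grid (8·8=64): WWCcAa=4 WWCcaa=4 WWccAa=4 WWccaa=4 WwCcAa=8 WwCcaa=8 WwccAa=8 Wwccaa=8 wwCcAa=4 wwCcaa=4 wwccAa=4 wwccaa=4
W_ C_ A_ hits 12/64; gcd=4; 12÷4/64÷4 = 3/16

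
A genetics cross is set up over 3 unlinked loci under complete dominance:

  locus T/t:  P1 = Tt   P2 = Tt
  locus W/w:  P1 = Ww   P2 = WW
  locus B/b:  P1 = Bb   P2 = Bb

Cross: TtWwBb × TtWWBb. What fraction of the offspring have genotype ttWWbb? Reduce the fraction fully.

TtWwBb gametes: TWB×1, TWb×1, TwB×1, Twb×1, tWB×1, tWb×1, twB×1, twb×1
TtWWBb gametes: TWB×2, TWb×2, tWB×2, tWb×2
TtWwBb×TtWWBb grid (8·8=64): TTWWBB=2 TTWWBb=4 TTWWbb=2 TTWwBB=2 TTWwBb=4 TTWwbb=2 TtWWBB=4 TtWWBb=8 TtWWbb=4 TtWwBB=4 TtWwBb=8 TtWwbb=4 ttWWBB=2 ttWWBb=4 ttWWbb=2 ttWwBB=2 ttWwBb=4 ttWwbb=2
ttWWbb hits 2/64; gcd=2; 2÷2/64÷2 = 1/32

P(ttWWbb) = 1/32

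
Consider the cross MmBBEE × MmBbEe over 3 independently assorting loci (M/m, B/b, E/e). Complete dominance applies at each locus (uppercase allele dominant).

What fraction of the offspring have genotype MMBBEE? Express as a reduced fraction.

MmBBEE gametes: MBE×4, mBE×4
MmBbEe gametes: MBE×1, MBe×1, MbE×1, Mbe×1, mBE×1, mBe×1, mbE×1, mbe×1
MmBBEE×MmBbEe grid (8·8=64): MMBBEE=4 MMBBEe=4 MMBbEE=4 MMBbEe=4 MmBBEE=8 MmBBEe=8 MmBbEE=8 MmBbEe=8 mmBBEE=4 mmBBEe=4 mmBbEE=4 mmBbEe=4
MMBBEE hits 4/64; gcd=4; 4÷4/64÷4 = 1/16

P(MMBBEE) = 1/16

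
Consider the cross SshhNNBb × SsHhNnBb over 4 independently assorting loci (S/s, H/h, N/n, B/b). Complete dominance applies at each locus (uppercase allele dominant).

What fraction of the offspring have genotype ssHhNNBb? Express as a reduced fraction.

SshhNNBb gametes: ShNB×4, ShNb×4, shNB×4, shNb×4
SsHhNnBb gametes: SHNB×1, SHNb×1, SHnB×1, SHnb×1, ShNB×1, ShNb×1, ShnB×1, Shnb×1, sHNB×1, sHNb×1, sHnB×1, sHnb×1, shNB×1, shNb×1, shnB×1, shnb×1
SshhNNBb×SsHhNnBb grid (16·16=256): SSHhNNBB=4 SSHhNNBb=8 SSHhNNbb=4 SSHhNnBB=4 SSHhNnBb=8 SSHhNnbb=4 SShhNNBB=4 SShhNNBb=8 SShhNNbb=4 SShhNnBB=4 SShhNnBb=8 SShhNnbb=4 SsHhNNBB=8 SsHhNNBb=16 SsHhNNbb=8 SsHhNnBB=8 SsHhNnBb=16 SsHhNnbb=8 SshhNNBB=8 SshhNNBb=16 SshhNNbb=8 SshhNnBB=8 SshhNnBb=16 SshhNnbb=8 ssHhNNBB=4 ssHhNNBb=8 ssHhNNbb=4 ssHhNnBB=4 ssHhNnBb=8 ssHhNnbb=4 sshhNNBB=4 sshhNNBb=8 sshhNNbb=4 sshhNnBB=4 sshhNnBb=8 sshhNnbb=4
ssHhNNBb hits 8/256; gcd=8; 8÷8/256÷8 = 1/32

P(ssHhNNBb) = 1/32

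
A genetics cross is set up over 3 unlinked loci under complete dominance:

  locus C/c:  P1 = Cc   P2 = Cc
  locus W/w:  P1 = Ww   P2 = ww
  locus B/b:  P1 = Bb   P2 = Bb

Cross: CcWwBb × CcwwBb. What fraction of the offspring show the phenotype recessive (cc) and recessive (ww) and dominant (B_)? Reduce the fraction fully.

P(cc ww B_) = 3/32

CcWwBb gametes: CWB×1, CWb×1, CwB×1, Cwb×1, cWB×1, cWb×1, cwB×1, cwb×1
CcwwBb gametes: CwB×2, Cwb×2, cwB×2, cwb×2
CcWwBb×CcwwBb grid (8·8=64): CCWwBB=2 CCWwBb=4 CCWwbb=2 CCwwBB=2 CCwwBb=4 CCwwbb=2 CcWwBB=4 CcWwBb=8 CcWwbb=4 CcwwBB=4 CcwwBb=8 Ccwwbb=4 ccWwBB=2 ccWwBb=4 ccWwbb=2 ccwwBB=2 ccwwBb=4 ccwwbb=2
cc ww B_ hits 6/64; gcd=2; 6÷2/64÷2 = 3/32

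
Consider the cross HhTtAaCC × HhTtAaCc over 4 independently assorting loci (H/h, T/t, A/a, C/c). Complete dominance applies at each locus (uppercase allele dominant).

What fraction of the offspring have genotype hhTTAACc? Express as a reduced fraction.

P(hhTTAACc) = 1/128

HhTtAaCC gametes: HTAC×2, HTaC×2, HtAC×2, HtaC×2, hTAC×2, hTaC×2, htAC×2, htaC×2
HhTtAaCc gametes: HTAC×1, HTAc×1, HTaC×1, HTac×1, HtAC×1, HtAc×1, HtaC×1, Htac×1, hTAC×1, hTAc×1, hTaC×1, hTac×1, htAC×1, htAc×1, htaC×1, htac×1
HhTtAaCC×HhTtAaCc grid (16·16=256): HHTTAACC=2 HHTTAACc=2 HHTTAaCC=4 HHTTAaCc=4 HHTTaaCC=2 HHTTaaCc=2 HHTtAACC=4 HHTtAACc=4 HHTtAaCC=8 HHTtAaCc=8 HHTtaaCC=4 HHTtaaCc=4 HHttAACC=2 HHttAACc=2 HHttAaCC=4 HHttAaCc=4 HHttaaCC=2 HHttaaCc=2 HhTTAACC=4 HhTTAACc=4 HhTTAaCC=8 HhTTAaCc=8 HhTTaaCC=4 HhTTaaCc=4 HhTtAACC=8 HhTtAACc=8 HhTtAaCC=16 HhTtAaCc=16 HhTtaaCC=8 HhTtaaCc=8 HhttAACC=4 HhttAACc=4 HhttAaCC=8 HhttAaCc=8 HhttaaCC=4 HhttaaCc=4 hhTTAACC=2 hhTTAACc=2 hhTTAaCC=4 hhTTAaCc=4 hhTTaaCC=2 hhTTaaCc=2 hhTtAACC=4 hhTtAACc=4 hhTtAaCC=8 hhTtAaCc=8 hhTtaaCC=4 hhTtaaCc=4 hhttAACC=2 hhttAACc=2 hhttAaCC=4 hhttAaCc=4 hhttaaCC=2 hhttaaCc=2
hhTTAACc hits 2/256; gcd=2; 2÷2/256÷2 = 1/128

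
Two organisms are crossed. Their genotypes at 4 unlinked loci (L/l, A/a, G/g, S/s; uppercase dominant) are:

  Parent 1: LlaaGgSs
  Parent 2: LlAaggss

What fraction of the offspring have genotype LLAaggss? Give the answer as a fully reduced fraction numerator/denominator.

LlaaGgSs gametes: LaGS×2, LaGs×2, LagS×2, Lags×2, laGS×2, laGs×2, lagS×2, lags×2
LlAaggss gametes: LAgs×4, Lags×4, lAgs×4, lags×4
LlaaGgSs×LlAaggss grid (16·16=256): LLAaGgSs=8 LLAaGgss=8 LLAaggSs=8 LLAaggss=8 LLaaGgSs=8 LLaaGgss=8 LLaaggSs=8 LLaaggss=8 LlAaGgSs=16 LlAaGgss=16 LlAaggSs=16 LlAaggss=16 LlaaGgSs=16 LlaaGgss=16 LlaaggSs=16 Llaaggss=16 llAaGgSs=8 llAaGgss=8 llAaggSs=8 llAaggss=8 llaaGgSs=8 llaaGgss=8 llaaggSs=8 llaaggss=8
LLAaggss hits 8/256; gcd=8; 8÷8/256÷8 = 1/32

P(LLAaggss) = 1/32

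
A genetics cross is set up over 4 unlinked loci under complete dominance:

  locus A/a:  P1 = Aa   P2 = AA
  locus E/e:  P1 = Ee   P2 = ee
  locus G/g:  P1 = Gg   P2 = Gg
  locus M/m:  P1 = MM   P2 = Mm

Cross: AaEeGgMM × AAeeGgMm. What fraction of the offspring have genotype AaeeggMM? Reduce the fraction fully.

AaEeGgMM gametes: AEGM×2, AEgM×2, AeGM×2, AegM×2, aEGM×2, aEgM×2, aeGM×2, aegM×2
AAeeGgMm gametes: AeGM×4, AeGm×4, AegM×4, Aegm×4
AaEeGgMM×AAeeGgMm grid (16·16=256): AAEeGGMM=8 AAEeGGMm=8 AAEeGgMM=16 AAEeGgMm=16 AAEeggMM=8 AAEeggMm=8 AAeeGGMM=8 AAeeGGMm=8 AAeeGgMM=16 AAeeGgMm=16 AAeeggMM=8 AAeeggMm=8 AaEeGGMM=8 AaEeGGMm=8 AaEeGgMM=16 AaEeGgMm=16 AaEeggMM=8 AaEeggMm=8 AaeeGGMM=8 AaeeGGMm=8 AaeeGgMM=16 AaeeGgMm=16 AaeeggMM=8 AaeeggMm=8
AaeeggMM hits 8/256; gcd=8; 8÷8/256÷8 = 1/32

P(AaeeggMM) = 1/32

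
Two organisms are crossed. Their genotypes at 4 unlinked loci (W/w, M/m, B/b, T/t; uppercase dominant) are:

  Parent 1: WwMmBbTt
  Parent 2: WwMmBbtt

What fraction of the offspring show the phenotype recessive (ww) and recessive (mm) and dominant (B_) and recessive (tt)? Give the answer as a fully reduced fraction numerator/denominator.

P(ww mm B_ tt) = 3/128

WwMmBbTt gametes: WMBT×1, WMBt×1, WMbT×1, WMbt×1, WmBT×1, WmBt×1, WmbT×1, Wmbt×1, wMBT×1, wMBt×1, wMbT×1, wMbt×1, wmBT×1, wmBt×1, wmbT×1, wmbt×1
WwMmBbtt gametes: WMBt×2, WMbt×2, WmBt×2, Wmbt×2, wMBt×2, wMbt×2, wmBt×2, wmbt×2
WwMmBbTt×WwMmBbtt grid (16·16=256): WWMMBBTt=2 WWMMBBtt=2 WWMMBbTt=4 WWMMBbtt=4 WWMMbbTt=2 WWMMbbtt=2 WWMmBBTt=4 WWMmBBtt=4 WWMmBbTt=8 WWMmBbtt=8 WWMmbbTt=4 WWMmbbtt=4 WWmmBBTt=2 WWmmBBtt=2 WWmmBbTt=4 WWmmBbtt=4 WWmmbbTt=2 WWmmbbtt=2 WwMMBBTt=4 WwMMBBtt=4 WwMMBbTt=8 WwMMBbtt=8 WwMMbbTt=4 WwMMbbtt=4 WwMmBBTt=8 WwMmBBtt=8 WwMmBbTt=16 WwMmBbtt=16 WwMmbbTt=8 WwMmbbtt=8 WwmmBBTt=4 WwmmBBtt=4 WwmmBbTt=8 WwmmBbtt=8 WwmmbbTt=4 Wwmmbbtt=4 wwMMBBTt=2 wwMMBBtt=2 wwMMBbTt=4 wwMMBbtt=4 wwMMbbTt=2 wwMMbbtt=2 wwMmBBTt=4 wwMmBBtt=4 wwMmBbTt=8 wwMmBbtt=8 wwMmbbTt=4 wwMmbbtt=4 wwmmBBTt=2 wwmmBBtt=2 wwmmBbTt=4 wwmmBbtt=4 wwmmbbTt=2 wwmmbbtt=2
ww mm B_ tt hits 6/256; gcd=2; 6÷2/256÷2 = 3/128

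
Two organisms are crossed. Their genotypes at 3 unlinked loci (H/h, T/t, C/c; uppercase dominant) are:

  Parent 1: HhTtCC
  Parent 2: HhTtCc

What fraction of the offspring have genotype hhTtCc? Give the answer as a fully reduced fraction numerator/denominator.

HhTtCC gametes: HTC×2, HtC×2, hTC×2, htC×2
HhTtCc gametes: HTC×1, HTc×1, HtC×1, Htc×1, hTC×1, hTc×1, htC×1, htc×1
HhTtCC×HhTtCc grid (8·8=64): HHTTCC=2 HHTTCc=2 HHTtCC=4 HHTtCc=4 HHttCC=2 HHttCc=2 HhTTCC=4 HhTTCc=4 HhTtCC=8 HhTtCc=8 HhttCC=4 HhttCc=4 hhTTCC=2 hhTTCc=2 hhTtCC=4 hhTtCc=4 hhttCC=2 hhttCc=2
hhTtCc hits 4/64; gcd=4; 4÷4/64÷4 = 1/16

P(hhTtCc) = 1/16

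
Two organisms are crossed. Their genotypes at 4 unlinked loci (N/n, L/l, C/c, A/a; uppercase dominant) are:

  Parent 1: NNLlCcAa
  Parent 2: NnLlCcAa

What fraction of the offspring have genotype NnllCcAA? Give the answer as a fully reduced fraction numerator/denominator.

NNLlCcAa gametes: NLCA×2, NLCa×2, NLcA×2, NLca×2, NlCA×2, NlCa×2, NlcA×2, Nlca×2
NnLlCcAa gametes: NLCA×1, NLCa×1, NLcA×1, NLca×1, NlCA×1, NlCa×1, NlcA×1, Nlca×1, nLCA×1, nLCa×1, nLcA×1, nLca×1, nlCA×1, nlCa×1, nlcA×1, nlca×1
NNLlCcAa×NnLlCcAa grid (16·16=256): NNLLCCAA=2 NNLLCCAa=4 NNLLCCaa=2 NNLLCcAA=4 NNLLCcAa=8 NNLLCcaa=4 NNLLccAA=2 NNLLccAa=4 NNLLccaa=2 NNLlCCAA=4 NNLlCCAa=8 NNLlCCaa=4 NNLlCcAA=8 NNLlCcAa=16 NNLlCcaa=8 NNLlccAA=4 NNLlccAa=8 NNLlccaa=4 NNllCCAA=2 NNllCCAa=4 NNllCCaa=2 NNllCcAA=4 NNllCcAa=8 NNllCcaa=4 NNllccAA=2 NNllccAa=4 NNllccaa=2 NnLLCCAA=2 NnLLCCAa=4 NnLLCCaa=2 NnLLCcAA=4 NnLLCcAa=8 NnLLCcaa=4 NnLLccAA=2 NnLLccAa=4 NnLLccaa=2 NnLlCCAA=4 NnLlCCAa=8 NnLlCCaa=4 NnLlCcAA=8 NnLlCcAa=16 NnLlCcaa=8 NnLlccAA=4 NnLlccAa=8 NnLlccaa=4 NnllCCAA=2 NnllCCAa=4 NnllCCaa=2 NnllCcAA=4 NnllCcAa=8 NnllCcaa=4 NnllccAA=2 NnllccAa=4 Nnllccaa=2
NnllCcAA hits 4/256; gcd=4; 4÷4/256÷4 = 1/64

P(NnllCcAA) = 1/64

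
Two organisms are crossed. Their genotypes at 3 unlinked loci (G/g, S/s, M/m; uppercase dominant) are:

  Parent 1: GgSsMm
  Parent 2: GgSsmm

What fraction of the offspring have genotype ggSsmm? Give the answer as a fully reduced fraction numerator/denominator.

GgSsMm gametes: GSM×1, GSm×1, GsM×1, Gsm×1, gSM×1, gSm×1, gsM×1, gsm×1
GgSsmm gametes: GSm×2, Gsm×2, gSm×2, gsm×2
GgSsMm×GgSsmm grid (8·8=64): GGSSMm=2 GGSSmm=2 GGSsMm=4 GGSsmm=4 GGssMm=2 GGssmm=2 GgSSMm=4 GgSSmm=4 GgSsMm=8 GgSsmm=8 GgssMm=4 Ggssmm=4 ggSSMm=2 ggSSmm=2 ggSsMm=4 ggSsmm=4 ggssMm=2 ggssmm=2
ggSsmm hits 4/64; gcd=4; 4÷4/64÷4 = 1/16

P(ggSsmm) = 1/16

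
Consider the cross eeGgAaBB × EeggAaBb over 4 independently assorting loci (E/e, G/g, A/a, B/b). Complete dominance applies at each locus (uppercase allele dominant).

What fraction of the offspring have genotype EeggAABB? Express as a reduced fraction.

eeGgAaBB gametes: eGAB×4, eGaB×4, egAB×4, egaB×4
EeggAaBb gametes: EgAB×2, EgAb×2, EgaB×2, Egab×2, egAB×2, egAb×2, egaB×2, egab×2
eeGgAaBB×EeggAaBb grid (16·16=256): EeGgAABB=8 EeGgAABb=8 EeGgAaBB=16 EeGgAaBb=16 EeGgaaBB=8 EeGgaaBb=8 EeggAABB=8 EeggAABb=8 EeggAaBB=16 EeggAaBb=16 EeggaaBB=8 EeggaaBb=8 eeGgAABB=8 eeGgAABb=8 eeGgAaBB=16 eeGgAaBb=16 eeGgaaBB=8 eeGgaaBb=8 eeggAABB=8 eeggAABb=8 eeggAaBB=16 eeggAaBb=16 eeggaaBB=8 eeggaaBb=8
EeggAABB hits 8/256; gcd=8; 8÷8/256÷8 = 1/32

P(EeggAABB) = 1/32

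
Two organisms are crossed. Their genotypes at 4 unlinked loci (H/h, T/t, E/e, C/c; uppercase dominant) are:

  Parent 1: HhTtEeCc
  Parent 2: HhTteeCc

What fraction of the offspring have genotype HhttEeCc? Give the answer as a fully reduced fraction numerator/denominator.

HhTtEeCc gametes: HTEC×1, HTEc×1, HTeC×1, HTec×1, HtEC×1, HtEc×1, HteC×1, Htec×1, hTEC×1, hTEc×1, hTeC×1, hTec×1, htEC×1, htEc×1, hteC×1, htec×1
HhTteeCc gametes: HTeC×2, HTec×2, HteC×2, Htec×2, hTeC×2, hTec×2, hteC×2, htec×2
HhTtEeCc×HhTteeCc grid (16·16=256): HHTTEeCC=2 HHTTEeCc=4 HHTTEecc=2 HHTTeeCC=2 HHTTeeCc=4 HHTTeecc=2 HHTtEeCC=4 HHTtEeCc=8 HHTtEecc=4 HHTteeCC=4 HHTteeCc=8 HHTteecc=4 HHttEeCC=2 HHttEeCc=4 HHttEecc=2 HHtteeCC=2 HHtteeCc=4 HHtteecc=2 HhTTEeCC=4 HhTTEeCc=8 HhTTEecc=4 HhTTeeCC=4 HhTTeeCc=8 HhTTeecc=4 HhTtEeCC=8 HhTtEeCc=16 HhTtEecc=8 HhTteeCC=8 HhTteeCc=16 HhTteecc=8 HhttEeCC=4 HhttEeCc=8 HhttEecc=4 HhtteeCC=4 HhtteeCc=8 Hhtteecc=4 hhTTEeCC=2 hhTTEeCc=4 hhTTEecc=2 hhTTeeCC=2 hhTTeeCc=4 hhTTeecc=2 hhTtEeCC=4 hhTtEeCc=8 hhTtEecc=4 hhTteeCC=4 hhTteeCc=8 hhTteecc=4 hhttEeCC=2 hhttEeCc=4 hhttEecc=2 hhtteeCC=2 hhtteeCc=4 hhtteecc=2
HhttEeCc hits 8/256; gcd=8; 8÷8/256÷8 = 1/32

P(HhttEeCc) = 1/32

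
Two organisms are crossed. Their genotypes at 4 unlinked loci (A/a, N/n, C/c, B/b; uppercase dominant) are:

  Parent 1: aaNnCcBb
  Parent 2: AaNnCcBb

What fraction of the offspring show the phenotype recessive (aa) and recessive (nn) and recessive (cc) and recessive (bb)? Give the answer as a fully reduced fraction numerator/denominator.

aaNnCcBb gametes: aNCB×2, aNCb×2, aNcB×2, aNcb×2, anCB×2, anCb×2, ancB×2, ancb×2
AaNnCcBb gametes: ANCB×1, ANCb×1, ANcB×1, ANcb×1, AnCB×1, AnCb×1, AncB×1, Ancb×1, aNCB×1, aNCb×1, aNcB×1, aNcb×1, anCB×1, anCb×1, ancB×1, ancb×1
aaNnCcBb×AaNnCcBb grid (16·16=256): AaNNCCBB=2 AaNNCCBb=4 AaNNCCbb=2 AaNNCcBB=4 AaNNCcBb=8 AaNNCcbb=4 AaNNccBB=2 AaNNccBb=4 AaNNccbb=2 AaNnCCBB=4 AaNnCCBb=8 AaNnCCbb=4 AaNnCcBB=8 AaNnCcBb=16 AaNnCcbb=8 AaNnccBB=4 AaNnccBb=8 AaNnccbb=4 AannCCBB=2 AannCCBb=4 AannCCbb=2 AannCcBB=4 AannCcBb=8 AannCcbb=4 AannccBB=2 AannccBb=4 Aannccbb=2 aaNNCCBB=2 aaNNCCBb=4 aaNNCCbb=2 aaNNCcBB=4 aaNNCcBb=8 aaNNCcbb=4 aaNNccBB=2 aaNNccBb=4 aaNNccbb=2 aaNnCCBB=4 aaNnCCBb=8 aaNnCCbb=4 aaNnCcBB=8 aaNnCcBb=16 aaNnCcbb=8 aaNnccBB=4 aaNnccBb=8 aaNnccbb=4 aannCCBB=2 aannCCBb=4 aannCCbb=2 aannCcBB=4 aannCcBb=8 aannCcbb=4 aannccBB=2 aannccBb=4 aannccbb=2
aa nn cc bb hits 2/256; gcd=2; 2÷2/256÷2 = 1/128

P(aa nn cc bb) = 1/128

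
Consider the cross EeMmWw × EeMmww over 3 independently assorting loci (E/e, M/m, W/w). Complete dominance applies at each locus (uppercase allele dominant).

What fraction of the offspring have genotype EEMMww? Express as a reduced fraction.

EeMmWw gametes: EMW×1, EMw×1, EmW×1, Emw×1, eMW×1, eMw×1, emW×1, emw×1
EeMmww gametes: EMw×2, Emw×2, eMw×2, emw×2
EeMmWw×EeMmww grid (8·8=64): EEMMWw=2 EEMMww=2 EEMmWw=4 EEMmww=4 EEmmWw=2 EEmmww=2 EeMMWw=4 EeMMww=4 EeMmWw=8 EeMmww=8 EemmWw=4 Eemmww=4 eeMMWw=2 eeMMww=2 eeMmWw=4 eeMmww=4 eemmWw=2 eemmww=2
EEMMww hits 2/64; gcd=2; 2÷2/64÷2 = 1/32

P(EEMMww) = 1/32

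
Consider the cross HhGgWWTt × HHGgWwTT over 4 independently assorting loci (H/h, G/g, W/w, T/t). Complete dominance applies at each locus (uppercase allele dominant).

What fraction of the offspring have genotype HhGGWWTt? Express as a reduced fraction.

HhGgWWTt gametes: HGWT×2, HGWt×2, HgWT×2, HgWt×2, hGWT×2, hGWt×2, hgWT×2, hgWt×2
HHGgWwTT gametes: HGWT×4, HGwT×4, HgWT×4, HgwT×4
HhGgWWTt×HHGgWwTT grid (16·16=256): HHGGWWTT=8 HHGGWWTt=8 HHGGWwTT=8 HHGGWwTt=8 HHGgWWTT=16 HHGgWWTt=16 HHGgWwTT=16 HHGgWwTt=16 HHggWWTT=8 HHggWWTt=8 HHggWwTT=8 HHggWwTt=8 HhGGWWTT=8 HhGGWWTt=8 HhGGWwTT=8 HhGGWwTt=8 HhGgWWTT=16 HhGgWWTt=16 HhGgWwTT=16 HhGgWwTt=16 HhggWWTT=8 HhggWWTt=8 HhggWwTT=8 HhggWwTt=8
HhGGWWTt hits 8/256; gcd=8; 8÷8/256÷8 = 1/32

P(HhGGWWTt) = 1/32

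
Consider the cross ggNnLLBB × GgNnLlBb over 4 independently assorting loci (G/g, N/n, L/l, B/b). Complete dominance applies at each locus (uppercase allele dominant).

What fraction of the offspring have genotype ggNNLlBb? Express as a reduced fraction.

P(ggNNLlBb) = 1/32

ggNnLLBB gametes: gNLB×8, gnLB×8
GgNnLlBb gametes: GNLB×1, GNLb×1, GNlB×1, GNlb×1, GnLB×1, GnLb×1, GnlB×1, Gnlb×1, gNLB×1, gNLb×1, gNlB×1, gNlb×1, gnLB×1, gnLb×1, gnlB×1, gnlb×1
ggNnLLBB×GgNnLlBb grid (16·16=256): GgNNLLBB=8 GgNNLLBb=8 GgNNLlBB=8 GgNNLlBb=8 GgNnLLBB=16 GgNnLLBb=16 GgNnLlBB=16 GgNnLlBb=16 GgnnLLBB=8 GgnnLLBb=8 GgnnLlBB=8 GgnnLlBb=8 ggNNLLBB=8 ggNNLLBb=8 ggNNLlBB=8 ggNNLlBb=8 ggNnLLBB=16 ggNnLLBb=16 ggNnLlBB=16 ggNnLlBb=16 ggnnLLBB=8 ggnnLLBb=8 ggnnLlBB=8 ggnnLlBb=8
ggNNLlBb hits 8/256; gcd=8; 8÷8/256÷8 = 1/32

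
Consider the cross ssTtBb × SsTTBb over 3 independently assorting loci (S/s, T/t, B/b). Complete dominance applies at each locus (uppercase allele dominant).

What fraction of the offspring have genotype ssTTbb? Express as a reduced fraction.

ssTtBb gametes: sTB×2, sTb×2, stB×2, stb×2
SsTTBb gametes: STB×2, STb×2, sTB×2, sTb×2
ssTtBb×SsTTBb grid (8·8=64): SsTTBB=4 SsTTBb=8 SsTTbb=4 SsTtBB=4 SsTtBb=8 SsTtbb=4 ssTTBB=4 ssTTBb=8 ssTTbb=4 ssTtBB=4 ssTtBb=8 ssTtbb=4
ssTTbb hits 4/64; gcd=4; 4÷4/64÷4 = 1/16

P(ssTTbb) = 1/16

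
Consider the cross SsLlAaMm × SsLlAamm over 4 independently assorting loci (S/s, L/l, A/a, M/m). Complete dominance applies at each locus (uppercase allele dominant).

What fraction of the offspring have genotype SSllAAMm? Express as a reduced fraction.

P(SSllAAMm) = 1/128

SsLlAaMm gametes: SLAM×1, SLAm×1, SLaM×1, SLam×1, SlAM×1, SlAm×1, SlaM×1, Slam×1, sLAM×1, sLAm×1, sLaM×1, sLam×1, slAM×1, slAm×1, slaM×1, slam×1
SsLlAamm gametes: SLAm×2, SLam×2, SlAm×2, Slam×2, sLAm×2, sLam×2, slAm×2, slam×2
SsLlAaMm×SsLlAamm grid (16·16=256): SSLLAAMm=2 SSLLAAmm=2 SSLLAaMm=4 SSLLAamm=4 SSLLaaMm=2 SSLLaamm=2 SSLlAAMm=4 SSLlAAmm=4 SSLlAaMm=8 SSLlAamm=8 SSLlaaMm=4 SSLlaamm=4 SSllAAMm=2 SSllAAmm=2 SSllAaMm=4 SSllAamm=4 SSllaaMm=2 SSllaamm=2 SsLLAAMm=4 SsLLAAmm=4 SsLLAaMm=8 SsLLAamm=8 SsLLaaMm=4 SsLLaamm=4 SsLlAAMm=8 SsLlAAmm=8 SsLlAaMm=16 SsLlAamm=16 SsLlaaMm=8 SsLlaamm=8 SsllAAMm=4 SsllAAmm=4 SsllAaMm=8 SsllAamm=8 SsllaaMm=4 Ssllaamm=4 ssLLAAMm=2 ssLLAAmm=2 ssLLAaMm=4 ssLLAamm=4 ssLLaaMm=2 ssLLaamm=2 ssLlAAMm=4 ssLlAAmm=4 ssLlAaMm=8 ssLlAamm=8 ssLlaaMm=4 ssLlaamm=4 ssllAAMm=2 ssllAAmm=2 ssllAaMm=4 ssllAamm=4 ssllaaMm=2 ssllaamm=2
SSllAAMm hits 2/256; gcd=2; 2÷2/256÷2 = 1/128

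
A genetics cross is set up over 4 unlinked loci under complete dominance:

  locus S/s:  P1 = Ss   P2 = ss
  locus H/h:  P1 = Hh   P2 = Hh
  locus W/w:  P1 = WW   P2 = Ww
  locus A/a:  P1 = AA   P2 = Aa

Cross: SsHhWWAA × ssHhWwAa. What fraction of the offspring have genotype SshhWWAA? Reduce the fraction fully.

SsHhWWAA gametes: SHWA×4, ShWA×4, sHWA×4, shWA×4
ssHhWwAa gametes: sHWA×2, sHWa×2, sHwA×2, sHwa×2, shWA×2, shWa×2, shwA×2, shwa×2
SsHhWWAA×ssHhWwAa grid (16·16=256): SsHHWWAA=8 SsHHWWAa=8 SsHHWwAA=8 SsHHWwAa=8 SsHhWWAA=16 SsHhWWAa=16 SsHhWwAA=16 SsHhWwAa=16 SshhWWAA=8 SshhWWAa=8 SshhWwAA=8 SshhWwAa=8 ssHHWWAA=8 ssHHWWAa=8 ssHHWwAA=8 ssHHWwAa=8 ssHhWWAA=16 ssHhWWAa=16 ssHhWwAA=16 ssHhWwAa=16 sshhWWAA=8 sshhWWAa=8 sshhWwAA=8 sshhWwAa=8
SshhWWAA hits 8/256; gcd=8; 8÷8/256÷8 = 1/32

P(SshhWWAA) = 1/32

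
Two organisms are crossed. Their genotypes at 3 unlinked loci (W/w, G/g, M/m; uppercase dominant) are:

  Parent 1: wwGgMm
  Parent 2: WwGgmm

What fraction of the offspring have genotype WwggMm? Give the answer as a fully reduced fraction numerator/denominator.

wwGgMm gametes: wGM×2, wGm×2, wgM×2, wgm×2
WwGgmm gametes: WGm×2, Wgm×2, wGm×2, wgm×2
wwGgMm×WwGgmm grid (8·8=64): WwGGMm=4 WwGGmm=4 WwGgMm=8 WwGgmm=8 WwggMm=4 Wwggmm=4 wwGGMm=4 wwGGmm=4 wwGgMm=8 wwGgmm=8 wwggMm=4 wwggmm=4
WwggMm hits 4/64; gcd=4; 4÷4/64÷4 = 1/16

P(WwggMm) = 1/16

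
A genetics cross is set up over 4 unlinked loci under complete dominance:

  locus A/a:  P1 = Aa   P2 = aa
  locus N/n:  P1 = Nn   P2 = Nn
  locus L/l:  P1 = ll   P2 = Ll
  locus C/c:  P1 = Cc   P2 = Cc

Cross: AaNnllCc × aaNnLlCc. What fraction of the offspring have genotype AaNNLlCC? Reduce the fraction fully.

AaNnllCc gametes: ANlC×2, ANlc×2, AnlC×2, Anlc×2, aNlC×2, aNlc×2, anlC×2, anlc×2
aaNnLlCc gametes: aNLC×2, aNLc×2, aNlC×2, aNlc×2, anLC×2, anLc×2, anlC×2, anlc×2
AaNnllCc×aaNnLlCc grid (16·16=256): AaNNLlCC=4 AaNNLlCc=8 AaNNLlcc=4 AaNNllCC=4 AaNNllCc=8 AaNNllcc=4 AaNnLlCC=8 AaNnLlCc=16 AaNnLlcc=8 AaNnllCC=8 AaNnllCc=16 AaNnllcc=8 AannLlCC=4 AannLlCc=8 AannLlcc=4 AannllCC=4 AannllCc=8 Aannllcc=4 aaNNLlCC=4 aaNNLlCc=8 aaNNLlcc=4 aaNNllCC=4 aaNNllCc=8 aaNNllcc=4 aaNnLlCC=8 aaNnLlCc=16 aaNnLlcc=8 aaNnllCC=8 aaNnllCc=16 aaNnllcc=8 aannLlCC=4 aannLlCc=8 aannLlcc=4 aannllCC=4 aannllCc=8 aannllcc=4
AaNNLlCC hits 4/256; gcd=4; 4÷4/256÷4 = 1/64

P(AaNNLlCC) = 1/64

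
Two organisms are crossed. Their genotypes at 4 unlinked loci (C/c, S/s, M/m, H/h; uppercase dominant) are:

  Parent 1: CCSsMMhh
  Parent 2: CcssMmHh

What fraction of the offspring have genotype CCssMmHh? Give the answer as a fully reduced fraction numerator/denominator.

CCSsMMhh gametes: CSMh×8, CsMh×8
CcssMmHh gametes: CsMH×2, CsMh×2, CsmH×2, Csmh×2, csMH×2, csMh×2, csmH×2, csmh×2
CCSsMMhh×CcssMmHh grid (16·16=256): CCSsMMHh=16 CCSsMMhh=16 CCSsMmHh=16 CCSsMmhh=16 CCssMMHh=16 CCssMMhh=16 CCssMmHh=16 CCssMmhh=16 CcSsMMHh=16 CcSsMMhh=16 CcSsMmHh=16 CcSsMmhh=16 CcssMMHh=16 CcssMMhh=16 CcssMmHh=16 CcssMmhh=16
CCssMmHh hits 16/256; gcd=16; 16÷16/256÷16 = 1/16

P(CCssMmHh) = 1/16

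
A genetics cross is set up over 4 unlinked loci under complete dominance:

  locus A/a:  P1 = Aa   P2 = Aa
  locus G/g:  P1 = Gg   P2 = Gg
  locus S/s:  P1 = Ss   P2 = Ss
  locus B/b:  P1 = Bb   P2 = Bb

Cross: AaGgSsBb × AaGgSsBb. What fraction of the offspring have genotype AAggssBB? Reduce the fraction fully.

P(AAggssBB) = 1/256

AaGgSsBb gametes: AGSB×1, AGSb×1, AGsB×1, AGsb×1, AgSB×1, AgSb×1, AgsB×1, Agsb×1, aGSB×1, aGSb×1, aGsB×1, aGsb×1, agSB×1, agSb×1, agsB×1, agsb×1
AaGgSsBb gametes: AGSB×1, AGSb×1, AGsB×1, AGsb×1, AgSB×1, AgSb×1, AgsB×1, Agsb×1, aGSB×1, aGSb×1, aGsB×1, aGsb×1, agSB×1, agSb×1, agsB×1, agsb×1
AaGgSsBb×AaGgSsBb grid (16·16=256): AAGGSSBB=1 AAGGSSBb=2 AAGGSSbb=1 AAGGSsBB=2 AAGGSsBb=4 AAGGSsbb=2 AAGGssBB=1 AAGGssBb=2 AAGGssbb=1 AAGgSSBB=2 AAGgSSBb=4 AAGgSSbb=2 AAGgSsBB=4 AAGgSsBb=8 AAGgSsbb=4 AAGgssBB=2 AAGgssBb=4 AAGgssbb=2 AAggSSBB=1 AAggSSBb=2 AAggSSbb=1 AAggSsBB=2 AAggSsBb=4 AAggSsbb=2 AAggssBB=1 AAggssBb=2 AAggssbb=1 AaGGSSBB=2 AaGGSSBb=4 AaGGSSbb=2 AaGGSsBB=4 AaGGSsBb=8 AaGGSsbb=4 AaGGssBB=2 AaGGssBb=4 AaGGssbb=2 AaGgSSBB=4 AaGgSSBb=8 AaGgSSbb=4 AaGgSsBB=8 AaGgSsBb=16 AaGgSsbb=8 AaGgssBB=4 AaGgssBb=8 AaGgssbb=4 AaggSSBB=2 AaggSSBb=4 AaggSSbb=2 AaggSsBB=4 AaggSsBb=8 AaggSsbb=4 AaggssBB=2 AaggssBb=4 Aaggssbb=2 aaGGSSBB=1 aaGGSSBb=2 aaGGSSbb=1 aaGGSsBB=2 aaGGSsBb=4 aaGGSsbb=2 aaGGssBB=1 aaGGssBb=2 aaGGssbb=1 aaGgSSBB=2 aaGgSSBb=4 aaGgSSbb=2 aaGgSsBB=4 aaGgSsBb=8 aaGgSsbb=4 aaGgssBB=2 aaGgssBb=4 aaGgssbb=2 aaggSSBB=1 aaggSSBb=2 aaggSSbb=1 aaggSsBB=2 aaggSsBb=4 aaggSsbb=2 aaggssBB=1 aaggssBb=2 aaggssbb=1
AAggssBB hits 1/256; gcd=1; 1÷1/256÷1 = 1/256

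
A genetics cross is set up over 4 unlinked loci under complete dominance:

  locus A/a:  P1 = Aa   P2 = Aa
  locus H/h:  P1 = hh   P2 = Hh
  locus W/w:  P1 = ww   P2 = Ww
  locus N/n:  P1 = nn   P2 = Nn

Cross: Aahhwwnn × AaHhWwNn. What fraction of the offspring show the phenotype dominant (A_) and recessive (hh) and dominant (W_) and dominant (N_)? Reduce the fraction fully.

P(A_ hh W_ N_) = 3/32

Aahhwwnn gametes: Ahwn×8, ahwn×8
AaHhWwNn gametes: AHWN×1, AHWn×1, AHwN×1, AHwn×1, AhWN×1, AhWn×1, AhwN×1, Ahwn×1, aHWN×1, aHWn×1, aHwN×1, aHwn×1, ahWN×1, ahWn×1, ahwN×1, ahwn×1
Aahhwwnn×AaHhWwNn grid (16·16=256): AAHhWwNn=8 AAHhWwnn=8 AAHhwwNn=8 AAHhwwnn=8 AAhhWwNn=8 AAhhWwnn=8 AAhhwwNn=8 AAhhwwnn=8 AaHhWwNn=16 AaHhWwnn=16 AaHhwwNn=16 AaHhwwnn=16 AahhWwNn=16 AahhWwnn=16 AahhwwNn=16 Aahhwwnn=16 aaHhWwNn=8 aaHhWwnn=8 aaHhwwNn=8 aaHhwwnn=8 aahhWwNn=8 aahhWwnn=8 aahhwwNn=8 aahhwwnn=8
A_ hh W_ N_ hits 24/256; gcd=8; 24÷8/256÷8 = 3/32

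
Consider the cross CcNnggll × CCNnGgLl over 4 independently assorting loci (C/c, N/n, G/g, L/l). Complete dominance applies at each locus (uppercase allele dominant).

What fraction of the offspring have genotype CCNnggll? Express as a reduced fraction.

CcNnggll gametes: CNgl×4, Cngl×4, cNgl×4, cngl×4
CCNnGgLl gametes: CNGL×2, CNGl×2, CNgL×2, CNgl×2, CnGL×2, CnGl×2, CngL×2, Cngl×2
CcNnggll×CCNnGgLl grid (16·16=256): CCNNGgLl=8 CCNNGgll=8 CCNNggLl=8 CCNNggll=8 CCNnGgLl=16 CCNnGgll=16 CCNnggLl=16 CCNnggll=16 CCnnGgLl=8 CCnnGgll=8 CCnnggLl=8 CCnnggll=8 CcNNGgLl=8 CcNNGgll=8 CcNNggLl=8 CcNNggll=8 CcNnGgLl=16 CcNnGgll=16 CcNnggLl=16 CcNnggll=16 CcnnGgLl=8 CcnnGgll=8 CcnnggLl=8 Ccnnggll=8
CCNnggll hits 16/256; gcd=16; 16÷16/256÷16 = 1/16

P(CCNnggll) = 1/16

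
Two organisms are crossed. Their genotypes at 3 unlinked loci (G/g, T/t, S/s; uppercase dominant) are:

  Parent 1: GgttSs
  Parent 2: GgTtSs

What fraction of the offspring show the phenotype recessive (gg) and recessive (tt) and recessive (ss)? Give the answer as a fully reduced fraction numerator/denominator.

P(gg tt ss) = 1/32

GgttSs gametes: GtS×2, Gts×2, gtS×2, gts×2
GgTtSs gametes: GTS×1, GTs×1, GtS×1, Gts×1, gTS×1, gTs×1, gtS×1, gts×1
GgttSs×GgTtSs grid (8·8=64): GGTtSS=2 GGTtSs=4 GGTtss=2 GGttSS=2 GGttSs=4 GGttss=2 GgTtSS=4 GgTtSs=8 GgTtss=4 GgttSS=4 GgttSs=8 Ggttss=4 ggTtSS=2 ggTtSs=4 ggTtss=2 ggttSS=2 ggttSs=4 ggttss=2
gg tt ss hits 2/64; gcd=2; 2÷2/64÷2 = 1/32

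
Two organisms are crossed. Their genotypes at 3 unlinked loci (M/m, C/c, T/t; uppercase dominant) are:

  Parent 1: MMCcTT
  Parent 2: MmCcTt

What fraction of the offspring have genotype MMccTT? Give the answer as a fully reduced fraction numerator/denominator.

P(MMccTT) = 1/16

MMCcTT gametes: MCT×4, McT×4
MmCcTt gametes: MCT×1, MCt×1, McT×1, Mct×1, mCT×1, mCt×1, mcT×1, mct×1
MMCcTT×MmCcTt grid (8·8=64): MMCCTT=4 MMCCTt=4 MMCcTT=8 MMCcTt=8 MMccTT=4 MMccTt=4 MmCCTT=4 MmCCTt=4 MmCcTT=8 MmCcTt=8 MmccTT=4 MmccTt=4
MMccTT hits 4/64; gcd=4; 4÷4/64÷4 = 1/16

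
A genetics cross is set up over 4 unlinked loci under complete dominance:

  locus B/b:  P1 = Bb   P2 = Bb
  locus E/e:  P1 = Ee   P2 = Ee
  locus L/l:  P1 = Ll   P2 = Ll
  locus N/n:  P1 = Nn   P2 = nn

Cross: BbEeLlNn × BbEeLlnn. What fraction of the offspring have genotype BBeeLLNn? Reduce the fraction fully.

P(BBeeLLNn) = 1/128

BbEeLlNn gametes: BELN×1, BELn×1, BElN×1, BEln×1, BeLN×1, BeLn×1, BelN×1, Beln×1, bELN×1, bELn×1, bElN×1, bEln×1, beLN×1, beLn×1, belN×1, beln×1
BbEeLlnn gametes: BELn×2, BEln×2, BeLn×2, Beln×2, bELn×2, bEln×2, beLn×2, beln×2
BbEeLlNn×BbEeLlnn grid (16·16=256): BBEELLNn=2 BBEELLnn=2 BBEELlNn=4 BBEELlnn=4 BBEEllNn=2 BBEEllnn=2 BBEeLLNn=4 BBEeLLnn=4 BBEeLlNn=8 BBEeLlnn=8 BBEellNn=4 BBEellnn=4 BBeeLLNn=2 BBeeLLnn=2 BBeeLlNn=4 BBeeLlnn=4 BBeellNn=2 BBeellnn=2 BbEELLNn=4 BbEELLnn=4 BbEELlNn=8 BbEELlnn=8 BbEEllNn=4 BbEEllnn=4 BbEeLLNn=8 BbEeLLnn=8 BbEeLlNn=16 BbEeLlnn=16 BbEellNn=8 BbEellnn=8 BbeeLLNn=4 BbeeLLnn=4 BbeeLlNn=8 BbeeLlnn=8 BbeellNn=4 Bbeellnn=4 bbEELLNn=2 bbEELLnn=2 bbEELlNn=4 bbEELlnn=4 bbEEllNn=2 bbEEllnn=2 bbEeLLNn=4 bbEeLLnn=4 bbEeLlNn=8 bbEeLlnn=8 bbEellNn=4 bbEellnn=4 bbeeLLNn=2 bbeeLLnn=2 bbeeLlNn=4 bbeeLlnn=4 bbeellNn=2 bbeellnn=2
BBeeLLNn hits 2/256; gcd=2; 2÷2/256÷2 = 1/128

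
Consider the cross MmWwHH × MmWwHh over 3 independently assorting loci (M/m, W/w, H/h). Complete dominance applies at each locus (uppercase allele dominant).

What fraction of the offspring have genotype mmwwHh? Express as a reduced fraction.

P(mmwwHh) = 1/32

MmWwHH gametes: MWH×2, MwH×2, mWH×2, mwH×2
MmWwHh gametes: MWH×1, MWh×1, MwH×1, Mwh×1, mWH×1, mWh×1, mwH×1, mwh×1
MmWwHH×MmWwHh grid (8·8=64): MMWWHH=2 MMWWHh=2 MMWwHH=4 MMWwHh=4 MMwwHH=2 MMwwHh=2 MmWWHH=4 MmWWHh=4 MmWwHH=8 MmWwHh=8 MmwwHH=4 MmwwHh=4 mmWWHH=2 mmWWHh=2 mmWwHH=4 mmWwHh=4 mmwwHH=2 mmwwHh=2
mmwwHh hits 2/64; gcd=2; 2÷2/64÷2 = 1/32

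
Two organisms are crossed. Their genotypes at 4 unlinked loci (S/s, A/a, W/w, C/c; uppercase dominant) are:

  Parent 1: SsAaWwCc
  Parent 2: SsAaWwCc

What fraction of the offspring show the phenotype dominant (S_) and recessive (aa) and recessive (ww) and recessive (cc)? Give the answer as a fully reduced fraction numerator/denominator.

P(S_ aa ww cc) = 3/256

SsAaWwCc gametes: SAWC×1, SAWc×1, SAwC×1, SAwc×1, SaWC×1, SaWc×1, SawC×1, Sawc×1, sAWC×1, sAWc×1, sAwC×1, sAwc×1, saWC×1, saWc×1, sawC×1, sawc×1
SsAaWwCc gametes: SAWC×1, SAWc×1, SAwC×1, SAwc×1, SaWC×1, SaWc×1, SawC×1, Sawc×1, sAWC×1, sAWc×1, sAwC×1, sAwc×1, saWC×1, saWc×1, sawC×1, sawc×1
SsAaWwCc×SsAaWwCc grid (16·16=256): SSAAWWCC=1 SSAAWWCc=2 SSAAWWcc=1 SSAAWwCC=2 SSAAWwCc=4 SSAAWwcc=2 SSAAwwCC=1 SSAAwwCc=2 SSAAwwcc=1 SSAaWWCC=2 SSAaWWCc=4 SSAaWWcc=2 SSAaWwCC=4 SSAaWwCc=8 SSAaWwcc=4 SSAawwCC=2 SSAawwCc=4 SSAawwcc=2 SSaaWWCC=1 SSaaWWCc=2 SSaaWWcc=1 SSaaWwCC=2 SSaaWwCc=4 SSaaWwcc=2 SSaawwCC=1 SSaawwCc=2 SSaawwcc=1 SsAAWWCC=2 SsAAWWCc=4 SsAAWWcc=2 SsAAWwCC=4 SsAAWwCc=8 SsAAWwcc=4 SsAAwwCC=2 SsAAwwCc=4 SsAAwwcc=2 SsAaWWCC=4 SsAaWWCc=8 SsAaWWcc=4 SsAaWwCC=8 SsAaWwCc=16 SsAaWwcc=8 SsAawwCC=4 SsAawwCc=8 SsAawwcc=4 SsaaWWCC=2 SsaaWWCc=4 SsaaWWcc=2 SsaaWwCC=4 SsaaWwCc=8 SsaaWwcc=4 SsaawwCC=2 SsaawwCc=4 Ssaawwcc=2 ssAAWWCC=1 ssAAWWCc=2 ssAAWWcc=1 ssAAWwCC=2 ssAAWwCc=4 ssAAWwcc=2 ssAAwwCC=1 ssAAwwCc=2 ssAAwwcc=1 ssAaWWCC=2 ssAaWWCc=4 ssAaWWcc=2 ssAaWwCC=4 ssAaWwCc=8 ssAaWwcc=4 ssAawwCC=2 ssAawwCc=4 ssAawwcc=2 ssaaWWCC=1 ssaaWWCc=2 ssaaWWcc=1 ssaaWwCC=2 ssaaWwCc=4 ssaaWwcc=2 ssaawwCC=1 ssaawwCc=2 ssaawwcc=1
S_ aa ww cc hits 3/256; gcd=1; 3÷1/256÷1 = 3/256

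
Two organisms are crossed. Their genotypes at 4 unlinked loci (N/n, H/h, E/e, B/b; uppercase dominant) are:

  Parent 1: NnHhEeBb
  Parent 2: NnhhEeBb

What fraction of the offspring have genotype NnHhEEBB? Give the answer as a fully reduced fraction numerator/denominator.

NnHhEeBb gametes: NHEB×1, NHEb×1, NHeB×1, NHeb×1, NhEB×1, NhEb×1, NheB×1, Nheb×1, nHEB×1, nHEb×1, nHeB×1, nHeb×1, nhEB×1, nhEb×1, nheB×1, nheb×1
NnhhEeBb gametes: NhEB×2, NhEb×2, NheB×2, Nheb×2, nhEB×2, nhEb×2, nheB×2, nheb×2
NnHhEeBb×NnhhEeBb grid (16·16=256): NNHhEEBB=2 NNHhEEBb=4 NNHhEEbb=2 NNHhEeBB=4 NNHhEeBb=8 NNHhEebb=4 NNHheeBB=2 NNHheeBb=4 NNHheebb=2 NNhhEEBB=2 NNhhEEBb=4 NNhhEEbb=2 NNhhEeBB=4 NNhhEeBb=8 NNhhEebb=4 NNhheeBB=2 NNhheeBb=4 NNhheebb=2 NnHhEEBB=4 NnHhEEBb=8 NnHhEEbb=4 NnHhEeBB=8 NnHhEeBb=16 NnHhEebb=8 NnHheeBB=4 NnHheeBb=8 NnHheebb=4 NnhhEEBB=4 NnhhEEBb=8 NnhhEEbb=4 NnhhEeBB=8 NnhhEeBb=16 NnhhEebb=8 NnhheeBB=4 NnhheeBb=8 Nnhheebb=4 nnHhEEBB=2 nnHhEEBb=4 nnHhEEbb=2 nnHhEeBB=4 nnHhEeBb=8 nnHhEebb=4 nnHheeBB=2 nnHheeBb=4 nnHheebb=2 nnhhEEBB=2 nnhhEEBb=4 nnhhEEbb=2 nnhhEeBB=4 nnhhEeBb=8 nnhhEebb=4 nnhheeBB=2 nnhheeBb=4 nnhheebb=2
NnHhEEBB hits 4/256; gcd=4; 4÷4/256÷4 = 1/64

P(NnHhEEBB) = 1/64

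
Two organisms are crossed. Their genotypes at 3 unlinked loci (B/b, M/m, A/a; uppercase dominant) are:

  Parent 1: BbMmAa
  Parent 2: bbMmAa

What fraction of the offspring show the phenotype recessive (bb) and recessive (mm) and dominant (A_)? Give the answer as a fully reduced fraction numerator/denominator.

BbMmAa gametes: BMA×1, BMa×1, BmA×1, Bma×1, bMA×1, bMa×1, bmA×1, bma×1
bbMmAa gametes: bMA×2, bMa×2, bmA×2, bma×2
BbMmAa×bbMmAa grid (8·8=64): BbMMAA=2 BbMMAa=4 BbMMaa=2 BbMmAA=4 BbMmAa=8 BbMmaa=4 BbmmAA=2 BbmmAa=4 Bbmmaa=2 bbMMAA=2 bbMMAa=4 bbMMaa=2 bbMmAA=4 bbMmAa=8 bbMmaa=4 bbmmAA=2 bbmmAa=4 bbmmaa=2
bb mm A_ hits 6/64; gcd=2; 6÷2/64÷2 = 3/32

P(bb mm A_) = 3/32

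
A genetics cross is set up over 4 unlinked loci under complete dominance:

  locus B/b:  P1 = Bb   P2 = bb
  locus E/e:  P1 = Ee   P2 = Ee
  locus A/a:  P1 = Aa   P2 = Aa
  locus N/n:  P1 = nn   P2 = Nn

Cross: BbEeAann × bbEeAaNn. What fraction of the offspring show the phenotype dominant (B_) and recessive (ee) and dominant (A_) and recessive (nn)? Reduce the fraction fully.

P(B_ ee A_ nn) = 3/64

BbEeAann gametes: BEAn×2, BEan×2, BeAn×2, Bean×2, bEAn×2, bEan×2, beAn×2, bean×2
bbEeAaNn gametes: bEAN×2, bEAn×2, bEaN×2, bEan×2, beAN×2, beAn×2, beaN×2, bean×2
BbEeAann×bbEeAaNn grid (16·16=256): BbEEAANn=4 BbEEAAnn=4 BbEEAaNn=8 BbEEAann=8 BbEEaaNn=4 BbEEaann=4 BbEeAANn=8 BbEeAAnn=8 BbEeAaNn=16 BbEeAann=16 BbEeaaNn=8 BbEeaann=8 BbeeAANn=4 BbeeAAnn=4 BbeeAaNn=8 BbeeAann=8 BbeeaaNn=4 Bbeeaann=4 bbEEAANn=4 bbEEAAnn=4 bbEEAaNn=8 bbEEAann=8 bbEEaaNn=4 bbEEaann=4 bbEeAANn=8 bbEeAAnn=8 bbEeAaNn=16 bbEeAann=16 bbEeaaNn=8 bbEeaann=8 bbeeAANn=4 bbeeAAnn=4 bbeeAaNn=8 bbeeAann=8 bbeeaaNn=4 bbeeaann=4
B_ ee A_ nn hits 12/256; gcd=4; 12÷4/256÷4 = 3/64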